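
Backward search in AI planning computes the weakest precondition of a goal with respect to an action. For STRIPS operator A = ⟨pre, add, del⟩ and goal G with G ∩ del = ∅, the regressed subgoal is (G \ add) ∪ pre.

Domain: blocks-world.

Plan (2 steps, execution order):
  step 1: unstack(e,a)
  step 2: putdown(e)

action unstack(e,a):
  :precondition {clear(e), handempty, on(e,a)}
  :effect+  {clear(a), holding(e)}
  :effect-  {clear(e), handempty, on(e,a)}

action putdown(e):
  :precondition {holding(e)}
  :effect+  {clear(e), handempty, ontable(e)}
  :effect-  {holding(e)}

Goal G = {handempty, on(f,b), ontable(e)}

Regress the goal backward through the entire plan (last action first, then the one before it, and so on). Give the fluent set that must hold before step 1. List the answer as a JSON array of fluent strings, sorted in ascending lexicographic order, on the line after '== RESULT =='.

Work backward from the goal:
  through step 2 (putdown(e)): drop {handempty, ontable(e)}, keep {on(f,b)}, require {holding(e)}
    → {holding(e), on(f,b)}
  through step 1 (unstack(e,a)): drop {holding(e)}, keep {on(f,b)}, require {clear(e), handempty, on(e,a)}
    → {clear(e), handempty, on(e,a), on(f,b)}

== RESULT ==
["clear(e)", "handempty", "on(e,a)", "on(f,b)"]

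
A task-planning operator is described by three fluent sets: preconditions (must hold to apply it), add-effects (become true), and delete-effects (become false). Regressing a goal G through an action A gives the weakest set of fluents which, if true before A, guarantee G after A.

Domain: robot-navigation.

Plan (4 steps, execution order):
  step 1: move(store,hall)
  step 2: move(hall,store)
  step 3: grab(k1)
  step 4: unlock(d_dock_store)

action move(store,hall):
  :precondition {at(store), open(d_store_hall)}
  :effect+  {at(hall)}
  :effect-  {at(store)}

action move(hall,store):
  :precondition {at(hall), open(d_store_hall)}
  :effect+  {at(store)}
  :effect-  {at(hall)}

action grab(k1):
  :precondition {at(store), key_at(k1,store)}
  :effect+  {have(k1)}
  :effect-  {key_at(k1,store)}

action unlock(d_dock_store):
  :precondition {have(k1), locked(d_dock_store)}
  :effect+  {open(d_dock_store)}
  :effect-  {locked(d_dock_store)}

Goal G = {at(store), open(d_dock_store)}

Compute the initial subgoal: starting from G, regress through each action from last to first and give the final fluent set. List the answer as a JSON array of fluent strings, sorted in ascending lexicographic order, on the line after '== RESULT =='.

Work backward from the goal:
  through step 4 (unlock(d_dock_store)): drop {open(d_dock_store)}, keep {at(store)}, require {have(k1), locked(d_dock_store)}
    → {at(store), have(k1), locked(d_dock_store)}
  through step 3 (grab(k1)): drop {have(k1)}, keep {at(store), locked(d_dock_store)}, require {at(store), key_at(k1,store)}
    → {at(store), key_at(k1,store), locked(d_dock_store)}
  through step 2 (move(hall,store)): drop {at(store)}, keep {key_at(k1,store), locked(d_dock_store)}, require {at(hall), open(d_store_hall)}
    → {at(hall), key_at(k1,store), locked(d_dock_store), open(d_store_hall)}
  through step 1 (move(store,hall)): drop {at(hall)}, keep {key_at(k1,store), locked(d_dock_store), open(d_store_hall)}, require {at(store), open(d_store_hall)}
    → {at(store), key_at(k1,store), locked(d_dock_store), open(d_store_hall)}

== RESULT ==
["at(store)", "key_at(k1,store)", "locked(d_dock_store)", "open(d_store_hall)"]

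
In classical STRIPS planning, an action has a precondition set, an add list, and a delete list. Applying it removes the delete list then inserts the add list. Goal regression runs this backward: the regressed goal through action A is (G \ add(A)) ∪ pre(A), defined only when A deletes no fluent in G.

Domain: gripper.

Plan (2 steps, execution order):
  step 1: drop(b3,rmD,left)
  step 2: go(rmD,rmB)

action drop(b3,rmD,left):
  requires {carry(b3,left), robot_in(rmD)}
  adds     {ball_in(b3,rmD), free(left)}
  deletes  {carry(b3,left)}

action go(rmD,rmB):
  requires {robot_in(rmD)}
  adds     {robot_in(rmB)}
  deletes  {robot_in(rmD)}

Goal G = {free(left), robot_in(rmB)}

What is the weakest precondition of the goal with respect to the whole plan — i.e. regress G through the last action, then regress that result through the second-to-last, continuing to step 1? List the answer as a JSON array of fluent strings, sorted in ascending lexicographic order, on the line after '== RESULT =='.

Regress step by step:
  through step 2 (go(rmD,rmB)): drop {robot_in(rmB)}, keep {free(left)}, require {robot_in(rmD)}
    → {free(left), robot_in(rmD)}
  through step 1 (drop(b3,rmD,left)): drop {free(left)}, keep {robot_in(rmD)}, require {carry(b3,left), robot_in(rmD)}
    → {carry(b3,left), robot_in(rmD)}

== RESULT ==
["carry(b3,left)", "robot_in(rmD)"]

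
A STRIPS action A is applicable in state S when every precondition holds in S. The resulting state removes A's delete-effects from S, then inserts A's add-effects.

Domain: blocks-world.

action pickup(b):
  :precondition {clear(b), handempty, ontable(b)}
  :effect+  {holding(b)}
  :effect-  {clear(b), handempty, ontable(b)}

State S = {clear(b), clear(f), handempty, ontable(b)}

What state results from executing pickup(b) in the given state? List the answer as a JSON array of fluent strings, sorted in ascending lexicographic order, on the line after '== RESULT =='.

Progress:
  pre ⊆ S: {clear(b), handempty, ontable(b)} ⊆ S  — applicable
  S \ del = {clear(f)}
  ∪ add   = {clear(f), holding(b)}

== RESULT ==
["clear(f)", "holding(b)"]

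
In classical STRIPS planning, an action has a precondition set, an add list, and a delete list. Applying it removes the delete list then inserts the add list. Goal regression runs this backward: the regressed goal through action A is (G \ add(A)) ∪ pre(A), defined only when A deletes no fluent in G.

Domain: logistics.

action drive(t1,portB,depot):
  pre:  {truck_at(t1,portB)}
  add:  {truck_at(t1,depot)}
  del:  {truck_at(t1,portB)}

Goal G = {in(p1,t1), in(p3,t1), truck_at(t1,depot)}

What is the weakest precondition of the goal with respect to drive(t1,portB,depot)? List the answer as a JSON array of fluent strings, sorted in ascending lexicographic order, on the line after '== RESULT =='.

Compute (G \ add) ∪ pre:
  G ∩ del = {}  (empty — regression defined)
  G \ add = {in(p1,t1), in(p3,t1), truck_at(t1,depot)} \ {truck_at(t1,depot)} = {in(p1,t1), in(p3,t1)}
  ∪ pre   = {in(p1,t1), in(p3,t1)} ∪ {truck_at(t1,portB)}
          = {in(p1,t1), in(p3,t1), truck_at(t1,portB)}

== RESULT ==
["in(p1,t1)", "in(p3,t1)", "truck_at(t1,portB)"]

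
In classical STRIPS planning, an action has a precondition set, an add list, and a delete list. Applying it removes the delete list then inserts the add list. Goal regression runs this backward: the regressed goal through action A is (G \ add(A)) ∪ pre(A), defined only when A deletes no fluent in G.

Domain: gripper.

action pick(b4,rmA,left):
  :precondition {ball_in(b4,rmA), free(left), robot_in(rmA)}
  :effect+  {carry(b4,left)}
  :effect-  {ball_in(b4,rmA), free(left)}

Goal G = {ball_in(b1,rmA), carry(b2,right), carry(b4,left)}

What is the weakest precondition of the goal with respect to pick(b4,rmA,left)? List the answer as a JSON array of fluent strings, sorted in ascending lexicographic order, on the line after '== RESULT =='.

Compute (G \ add) ∪ pre:
  G ∩ del = {}  (empty — regression defined)
  G \ add = {ball_in(b1,rmA), carry(b2,right), carry(b4,left)} \ {carry(b4,left)} = {ball_in(b1,rmA), carry(b2,right)}
  ∪ pre   = {ball_in(b1,rmA), carry(b2,right)} ∪ {ball_in(b4,rmA), free(left), robot_in(rmA)}
          = {ball_in(b1,rmA), ball_in(b4,rmA), carry(b2,right), free(left), robot_in(rmA)}

== RESULT ==
["ball_in(b1,rmA)", "ball_in(b4,rmA)", "carry(b2,right)", "free(left)", "robot_in(rmA)"]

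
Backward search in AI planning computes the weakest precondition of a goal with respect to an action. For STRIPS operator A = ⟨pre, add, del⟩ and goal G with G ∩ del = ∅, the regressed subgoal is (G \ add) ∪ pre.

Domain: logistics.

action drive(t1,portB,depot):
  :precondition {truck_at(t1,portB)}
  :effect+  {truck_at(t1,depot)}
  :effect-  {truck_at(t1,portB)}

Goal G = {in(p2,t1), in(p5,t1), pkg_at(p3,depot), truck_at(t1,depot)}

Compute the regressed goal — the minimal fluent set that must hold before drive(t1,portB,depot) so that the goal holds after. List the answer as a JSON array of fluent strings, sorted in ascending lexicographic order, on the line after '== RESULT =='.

Compute (G \ add) ∪ pre:
  G ∩ del = {}  (empty — regression defined)
  G \ add = {in(p2,t1), in(p5,t1), pkg_at(p3,depot), truck_at(t1,depot)} \ {truck_at(t1,depot)} = {in(p2,t1), in(p5,t1), pkg_at(p3,depot)}
  ∪ pre   = {in(p2,t1), in(p5,t1), pkg_at(p3,depot)} ∪ {truck_at(t1,portB)}
          = {in(p2,t1), in(p5,t1), pkg_at(p3,depot), truck_at(t1,portB)}

== RESULT ==
["in(p2,t1)", "in(p5,t1)", "pkg_at(p3,depot)", "truck_at(t1,portB)"]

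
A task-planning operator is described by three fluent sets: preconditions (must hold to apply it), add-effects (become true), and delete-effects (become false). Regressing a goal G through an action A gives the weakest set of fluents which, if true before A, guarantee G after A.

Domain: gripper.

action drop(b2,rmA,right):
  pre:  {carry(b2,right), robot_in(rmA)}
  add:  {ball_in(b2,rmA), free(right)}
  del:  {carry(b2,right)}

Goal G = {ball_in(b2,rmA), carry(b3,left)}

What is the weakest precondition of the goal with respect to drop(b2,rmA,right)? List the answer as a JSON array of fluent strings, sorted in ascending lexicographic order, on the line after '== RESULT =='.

Compute (G \ add) ∪ pre:
  G ∩ del = {}  (empty — regression defined)
  G \ add = {ball_in(b2,rmA), carry(b3,left)} \ {ball_in(b2,rmA), free(right)} = {carry(b3,left)}
  ∪ pre   = {carry(b3,left)} ∪ {carry(b2,right), robot_in(rmA)}
          = {carry(b2,right), carry(b3,left), robot_in(rmA)}

== RESULT ==
["carry(b2,right)", "carry(b3,left)", "robot_in(rmA)"]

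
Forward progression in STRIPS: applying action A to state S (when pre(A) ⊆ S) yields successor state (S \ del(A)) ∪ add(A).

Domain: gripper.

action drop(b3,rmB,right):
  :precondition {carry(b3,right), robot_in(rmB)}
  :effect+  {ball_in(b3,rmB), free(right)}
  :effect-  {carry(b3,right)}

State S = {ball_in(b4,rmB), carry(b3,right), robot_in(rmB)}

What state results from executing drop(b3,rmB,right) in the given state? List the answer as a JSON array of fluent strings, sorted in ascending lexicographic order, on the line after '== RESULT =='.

Compute (S \ del) ∪ add:
  pre ⊆ S: {carry(b3,right), robot_in(rmB)} ⊆ S  — applicable
  S \ del = {ball_in(b4,rmB), robot_in(rmB)}
  ∪ add   = {ball_in(b3,rmB), ball_in(b4,rmB), free(right), robot_in(rmB)}

== RESULT ==
["ball_in(b3,rmB)", "ball_in(b4,rmB)", "free(right)", "robot_in(rmB)"]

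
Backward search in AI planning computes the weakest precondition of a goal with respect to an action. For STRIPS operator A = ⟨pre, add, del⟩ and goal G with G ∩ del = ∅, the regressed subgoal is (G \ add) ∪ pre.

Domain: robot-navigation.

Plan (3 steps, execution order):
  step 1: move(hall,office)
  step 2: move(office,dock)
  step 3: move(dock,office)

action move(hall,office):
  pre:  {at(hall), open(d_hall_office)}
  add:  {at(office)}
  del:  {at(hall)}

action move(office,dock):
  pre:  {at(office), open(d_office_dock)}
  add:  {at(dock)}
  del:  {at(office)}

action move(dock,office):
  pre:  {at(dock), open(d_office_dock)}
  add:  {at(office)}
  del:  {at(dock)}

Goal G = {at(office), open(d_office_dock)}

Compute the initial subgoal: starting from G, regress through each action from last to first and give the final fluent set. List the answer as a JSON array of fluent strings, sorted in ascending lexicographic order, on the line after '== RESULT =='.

Regress step by step:
  through step 3 (move(dock,office)): drop {at(office)}, keep {open(d_office_dock)}, require {at(dock), open(d_office_dock)}
    → {at(dock), open(d_office_dock)}
  through step 2 (move(office,dock)): drop {at(dock)}, keep {open(d_office_dock)}, require {at(office), open(d_office_dock)}
    → {at(office), open(d_office_dock)}
  through step 1 (move(hall,office)): drop {at(office)}, keep {open(d_office_dock)}, require {at(hall), open(d_hall_office)}
    → {at(hall), open(d_hall_office), open(d_office_dock)}

== RESULT ==
["at(hall)", "open(d_hall_office)", "open(d_office_dock)"]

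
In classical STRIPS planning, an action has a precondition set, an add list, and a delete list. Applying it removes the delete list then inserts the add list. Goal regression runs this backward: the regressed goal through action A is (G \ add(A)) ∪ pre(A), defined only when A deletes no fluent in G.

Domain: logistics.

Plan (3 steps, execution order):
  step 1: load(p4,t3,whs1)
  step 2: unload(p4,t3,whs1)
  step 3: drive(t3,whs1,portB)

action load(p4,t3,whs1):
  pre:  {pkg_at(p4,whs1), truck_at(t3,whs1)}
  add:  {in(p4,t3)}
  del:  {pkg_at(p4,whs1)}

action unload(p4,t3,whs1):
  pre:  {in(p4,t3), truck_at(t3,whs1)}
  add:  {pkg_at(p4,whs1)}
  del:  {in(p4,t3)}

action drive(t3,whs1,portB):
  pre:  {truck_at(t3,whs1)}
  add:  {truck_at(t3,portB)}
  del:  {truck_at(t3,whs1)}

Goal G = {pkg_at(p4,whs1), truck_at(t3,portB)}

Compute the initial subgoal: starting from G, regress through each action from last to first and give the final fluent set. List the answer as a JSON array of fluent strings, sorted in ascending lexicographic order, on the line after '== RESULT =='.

Regress step by step:
  through step 3 (drive(t3,whs1,portB)): drop {truck_at(t3,portB)}, keep {pkg_at(p4,whs1)}, require {truck_at(t3,whs1)}
    → {pkg_at(p4,whs1), truck_at(t3,whs1)}
  through step 2 (unload(p4,t3,whs1)): drop {pkg_at(p4,whs1)}, keep {truck_at(t3,whs1)}, require {in(p4,t3), truck_at(t3,whs1)}
    → {in(p4,t3), truck_at(t3,whs1)}
  through step 1 (load(p4,t3,whs1)): drop {in(p4,t3)}, keep {truck_at(t3,whs1)}, require {pkg_at(p4,whs1), truck_at(t3,whs1)}
    → {pkg_at(p4,whs1), truck_at(t3,whs1)}

== RESULT ==
["pkg_at(p4,whs1)", "truck_at(t3,whs1)"]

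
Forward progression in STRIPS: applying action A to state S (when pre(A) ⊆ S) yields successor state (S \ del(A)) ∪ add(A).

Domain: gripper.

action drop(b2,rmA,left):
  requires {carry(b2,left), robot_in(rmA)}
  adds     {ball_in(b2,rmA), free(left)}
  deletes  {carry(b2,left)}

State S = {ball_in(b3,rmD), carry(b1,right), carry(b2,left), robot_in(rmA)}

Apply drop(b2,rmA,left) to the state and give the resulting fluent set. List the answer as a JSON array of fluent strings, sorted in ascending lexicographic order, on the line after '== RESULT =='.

Compute (S \ del) ∪ add:
  pre ⊆ S: {carry(b2,left), robot_in(rmA)} ⊆ S  — applicable
  S \ del = {ball_in(b3,rmD), carry(b1,right), robot_in(rmA)}
  ∪ add   = {ball_in(b2,rmA), ball_in(b3,rmD), carry(b1,right), free(left), robot_in(rmA)}

== RESULT ==
["ball_in(b2,rmA)", "ball_in(b3,rmD)", "carry(b1,right)", "free(left)", "robot_in(rmA)"]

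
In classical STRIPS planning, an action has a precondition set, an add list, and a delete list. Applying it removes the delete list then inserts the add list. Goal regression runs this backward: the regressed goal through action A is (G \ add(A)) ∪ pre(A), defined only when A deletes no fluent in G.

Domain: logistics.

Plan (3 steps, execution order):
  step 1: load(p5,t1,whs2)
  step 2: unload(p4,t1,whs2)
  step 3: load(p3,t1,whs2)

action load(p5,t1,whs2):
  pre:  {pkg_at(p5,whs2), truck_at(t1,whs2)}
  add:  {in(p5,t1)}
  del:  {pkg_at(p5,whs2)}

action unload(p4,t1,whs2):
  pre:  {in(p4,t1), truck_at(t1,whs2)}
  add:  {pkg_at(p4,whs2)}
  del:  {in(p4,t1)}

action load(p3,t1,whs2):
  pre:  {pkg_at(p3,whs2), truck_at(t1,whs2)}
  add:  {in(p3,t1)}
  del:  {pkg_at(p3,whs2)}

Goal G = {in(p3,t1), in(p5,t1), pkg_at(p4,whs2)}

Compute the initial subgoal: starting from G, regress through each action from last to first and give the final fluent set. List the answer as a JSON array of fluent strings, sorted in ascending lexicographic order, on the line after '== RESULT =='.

Work backward from the goal:
  through step 3 (load(p3,t1,whs2)): drop {in(p3,t1)}, keep {in(p5,t1), pkg_at(p4,whs2)}, require {pkg_at(p3,whs2), truck_at(t1,whs2)}
    → {in(p5,t1), pkg_at(p3,whs2), pkg_at(p4,whs2), truck_at(t1,whs2)}
  through step 2 (unload(p4,t1,whs2)): drop {pkg_at(p4,whs2)}, keep {in(p5,t1), pkg_at(p3,whs2), truck_at(t1,whs2)}, require {in(p4,t1), truck_at(t1,whs2)}
    → {in(p4,t1), in(p5,t1), pkg_at(p3,whs2), truck_at(t1,whs2)}
  through step 1 (load(p5,t1,whs2)): drop {in(p5,t1)}, keep {in(p4,t1), pkg_at(p3,whs2), truck_at(t1,whs2)}, require {pkg_at(p5,whs2), truck_at(t1,whs2)}
    → {in(p4,t1), pkg_at(p3,whs2), pkg_at(p5,whs2), truck_at(t1,whs2)}

== RESULT ==
["in(p4,t1)", "pkg_at(p3,whs2)", "pkg_at(p5,whs2)", "truck_at(t1,whs2)"]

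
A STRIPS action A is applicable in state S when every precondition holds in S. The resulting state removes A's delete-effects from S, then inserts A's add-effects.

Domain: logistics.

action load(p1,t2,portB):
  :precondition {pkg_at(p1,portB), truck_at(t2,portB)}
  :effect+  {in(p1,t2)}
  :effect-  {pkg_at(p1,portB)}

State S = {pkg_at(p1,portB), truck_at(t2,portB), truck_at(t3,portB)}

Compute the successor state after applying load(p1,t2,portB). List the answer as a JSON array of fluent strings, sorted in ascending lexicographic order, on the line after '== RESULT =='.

Progress:
  pre ⊆ S: {pkg_at(p1,portB), truck_at(t2,portB)} ⊆ S  — applicable
  S \ del = {truck_at(t2,portB), truck_at(t3,portB)}
  ∪ add   = {in(p1,t2), truck_at(t2,portB), truck_at(t3,portB)}

== RESULT ==
["in(p1,t2)", "truck_at(t2,portB)", "truck_at(t3,portB)"]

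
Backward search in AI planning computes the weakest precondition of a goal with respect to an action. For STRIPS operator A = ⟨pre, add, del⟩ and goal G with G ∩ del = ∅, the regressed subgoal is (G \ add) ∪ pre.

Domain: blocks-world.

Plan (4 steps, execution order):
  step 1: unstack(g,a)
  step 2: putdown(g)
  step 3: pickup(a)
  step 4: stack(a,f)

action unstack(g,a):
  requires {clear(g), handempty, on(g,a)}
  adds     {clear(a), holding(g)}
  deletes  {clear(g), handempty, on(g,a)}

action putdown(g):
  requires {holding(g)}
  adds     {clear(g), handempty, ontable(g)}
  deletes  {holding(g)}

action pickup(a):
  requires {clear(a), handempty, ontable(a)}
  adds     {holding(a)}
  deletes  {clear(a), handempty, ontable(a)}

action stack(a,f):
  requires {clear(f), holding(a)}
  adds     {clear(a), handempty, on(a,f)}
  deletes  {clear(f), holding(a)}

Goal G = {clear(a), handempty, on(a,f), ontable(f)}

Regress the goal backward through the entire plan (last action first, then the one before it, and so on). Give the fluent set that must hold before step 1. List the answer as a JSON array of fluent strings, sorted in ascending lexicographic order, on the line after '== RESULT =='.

Regress step by step:
  through step 4 (stack(a,f)): drop {clear(a), handempty, on(a,f)}, keep {ontable(f)}, require {clear(f), holding(a)}
    → {clear(f), holding(a), ontable(f)}
  through step 3 (pickup(a)): drop {holding(a)}, keep {clear(f), ontable(f)}, require {clear(a), handempty, ontable(a)}
    → {clear(a), clear(f), handempty, ontable(a), ontable(f)}
  through step 2 (putdown(g)): drop {handempty}, keep {clear(a), clear(f), ontable(a), ontable(f)}, require {holding(g)}
    → {clear(a), clear(f), holding(g), ontable(a), ontable(f)}
  through step 1 (unstack(g,a)): drop {clear(a), holding(g)}, keep {clear(f), ontable(a), ontable(f)}, require {clear(g), handempty, on(g,a)}
    → {clear(f), clear(g), handempty, on(g,a), ontable(a), ontable(f)}

== RESULT ==
["clear(f)", "clear(g)", "handempty", "on(g,a)", "ontable(a)", "ontable(f)"]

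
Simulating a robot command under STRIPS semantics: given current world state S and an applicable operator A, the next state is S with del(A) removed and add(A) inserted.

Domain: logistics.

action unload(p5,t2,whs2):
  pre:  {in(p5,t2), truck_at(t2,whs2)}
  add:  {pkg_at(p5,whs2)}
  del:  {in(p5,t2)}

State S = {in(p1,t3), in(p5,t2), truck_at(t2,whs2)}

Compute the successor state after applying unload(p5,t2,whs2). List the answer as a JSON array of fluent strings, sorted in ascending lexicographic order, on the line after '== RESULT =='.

Compute (S \ del) ∪ add:
  pre ⊆ S: {in(p5,t2), truck_at(t2,whs2)} ⊆ S  — applicable
  S \ del = {in(p1,t3), truck_at(t2,whs2)}
  ∪ add   = {in(p1,t3), pkg_at(p5,whs2), truck_at(t2,whs2)}

== RESULT ==
["in(p1,t3)", "pkg_at(p5,whs2)", "truck_at(t2,whs2)"]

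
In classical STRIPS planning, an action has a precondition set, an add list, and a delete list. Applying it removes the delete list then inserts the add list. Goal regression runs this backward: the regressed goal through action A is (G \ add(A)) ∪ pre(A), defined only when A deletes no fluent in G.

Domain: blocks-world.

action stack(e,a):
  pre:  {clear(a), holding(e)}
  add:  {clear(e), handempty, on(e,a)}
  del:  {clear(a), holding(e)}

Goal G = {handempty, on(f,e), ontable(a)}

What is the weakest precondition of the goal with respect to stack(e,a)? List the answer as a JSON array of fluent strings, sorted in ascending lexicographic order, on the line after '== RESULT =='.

Regress:
  G ∩ del = {}  (empty — regression defined)
  G \ add = {handempty, on(f,e), ontable(a)} \ {clear(e), handempty, on(e,a)} = {on(f,e), ontable(a)}
  ∪ pre   = {on(f,e), ontable(a)} ∪ {clear(a), holding(e)}
          = {clear(a), holding(e), on(f,e), ontable(a)}

== RESULT ==
["clear(a)", "holding(e)", "on(f,e)", "ontable(a)"]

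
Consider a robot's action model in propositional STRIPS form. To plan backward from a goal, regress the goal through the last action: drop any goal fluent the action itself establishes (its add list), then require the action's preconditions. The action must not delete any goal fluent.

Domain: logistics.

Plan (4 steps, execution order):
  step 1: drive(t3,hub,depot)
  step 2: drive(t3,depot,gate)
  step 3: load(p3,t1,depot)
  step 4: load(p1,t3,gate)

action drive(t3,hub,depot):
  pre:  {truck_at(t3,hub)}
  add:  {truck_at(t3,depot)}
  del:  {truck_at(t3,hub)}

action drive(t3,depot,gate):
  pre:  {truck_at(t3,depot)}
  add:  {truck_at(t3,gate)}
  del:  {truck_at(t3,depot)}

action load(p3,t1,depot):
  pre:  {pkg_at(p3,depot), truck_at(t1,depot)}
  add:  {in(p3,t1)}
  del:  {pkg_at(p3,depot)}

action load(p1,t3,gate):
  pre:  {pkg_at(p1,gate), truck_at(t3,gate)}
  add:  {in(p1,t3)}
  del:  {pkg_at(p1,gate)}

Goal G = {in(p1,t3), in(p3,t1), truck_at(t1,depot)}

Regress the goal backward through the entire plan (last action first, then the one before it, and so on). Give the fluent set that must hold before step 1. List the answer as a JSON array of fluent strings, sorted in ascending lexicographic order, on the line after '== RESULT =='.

Regress step by step:
  through step 4 (load(p1,t3,gate)): drop {in(p1,t3)}, keep {in(p3,t1), truck_at(t1,depot)}, require {pkg_at(p1,gate), truck_at(t3,gate)}
    → {in(p3,t1), pkg_at(p1,gate), truck_at(t1,depot), truck_at(t3,gate)}
  through step 3 (load(p3,t1,depot)): drop {in(p3,t1)}, keep {pkg_at(p1,gate), truck_at(t1,depot), truck_at(t3,gate)}, require {pkg_at(p3,depot), truck_at(t1,depot)}
    → {pkg_at(p1,gate), pkg_at(p3,depot), truck_at(t1,depot), truck_at(t3,gate)}
  through step 2 (drive(t3,depot,gate)): drop {truck_at(t3,gate)}, keep {pkg_at(p1,gate), pkg_at(p3,depot), truck_at(t1,depot)}, require {truck_at(t3,depot)}
    → {pkg_at(p1,gate), pkg_at(p3,depot), truck_at(t1,depot), truck_at(t3,depot)}
  through step 1 (drive(t3,hub,depot)): drop {truck_at(t3,depot)}, keep {pkg_at(p1,gate), pkg_at(p3,depot), truck_at(t1,depot)}, require {truck_at(t3,hub)}
    → {pkg_at(p1,gate), pkg_at(p3,depot), truck_at(t1,depot), truck_at(t3,hub)}

== RESULT ==
["pkg_at(p1,gate)", "pkg_at(p3,depot)", "truck_at(t1,depot)", "truck_at(t3,hub)"]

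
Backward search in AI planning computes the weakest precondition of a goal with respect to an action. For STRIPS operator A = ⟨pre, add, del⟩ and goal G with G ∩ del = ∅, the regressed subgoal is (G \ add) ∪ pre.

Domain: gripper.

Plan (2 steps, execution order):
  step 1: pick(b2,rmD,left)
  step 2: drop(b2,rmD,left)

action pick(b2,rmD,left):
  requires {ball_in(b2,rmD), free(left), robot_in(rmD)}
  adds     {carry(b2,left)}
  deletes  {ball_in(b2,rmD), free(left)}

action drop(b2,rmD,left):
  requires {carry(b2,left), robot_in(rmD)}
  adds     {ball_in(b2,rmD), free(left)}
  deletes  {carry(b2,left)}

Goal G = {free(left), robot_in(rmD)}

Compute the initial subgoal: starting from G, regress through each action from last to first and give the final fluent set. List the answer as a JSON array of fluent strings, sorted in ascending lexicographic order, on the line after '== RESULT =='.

Work backward from the goal:
  through step 2 (drop(b2,rmD,left)): drop {free(left)}, keep {robot_in(rmD)}, require {carry(b2,left), robot_in(rmD)}
    → {carry(b2,left), robot_in(rmD)}
  through step 1 (pick(b2,rmD,left)): drop {carry(b2,left)}, keep {robot_in(rmD)}, require {ball_in(b2,rmD), free(left), robot_in(rmD)}
    → {ball_in(b2,rmD), free(left), robot_in(rmD)}

== RESULT ==
["ball_in(b2,rmD)", "free(left)", "robot_in(rmD)"]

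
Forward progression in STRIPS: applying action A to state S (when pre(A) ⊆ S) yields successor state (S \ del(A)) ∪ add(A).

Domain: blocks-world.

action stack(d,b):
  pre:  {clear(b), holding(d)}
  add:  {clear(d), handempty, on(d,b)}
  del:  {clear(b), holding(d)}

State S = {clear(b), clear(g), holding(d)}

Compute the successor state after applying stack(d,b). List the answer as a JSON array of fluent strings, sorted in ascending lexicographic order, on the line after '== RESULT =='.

Progress:
  pre ⊆ S: {clear(b), holding(d)} ⊆ S  — applicable
  S \ del = {clear(g)}
  ∪ add   = {clear(d), clear(g), handempty, on(d,b)}

== RESULT ==
["clear(d)", "clear(g)", "handempty", "on(d,b)"]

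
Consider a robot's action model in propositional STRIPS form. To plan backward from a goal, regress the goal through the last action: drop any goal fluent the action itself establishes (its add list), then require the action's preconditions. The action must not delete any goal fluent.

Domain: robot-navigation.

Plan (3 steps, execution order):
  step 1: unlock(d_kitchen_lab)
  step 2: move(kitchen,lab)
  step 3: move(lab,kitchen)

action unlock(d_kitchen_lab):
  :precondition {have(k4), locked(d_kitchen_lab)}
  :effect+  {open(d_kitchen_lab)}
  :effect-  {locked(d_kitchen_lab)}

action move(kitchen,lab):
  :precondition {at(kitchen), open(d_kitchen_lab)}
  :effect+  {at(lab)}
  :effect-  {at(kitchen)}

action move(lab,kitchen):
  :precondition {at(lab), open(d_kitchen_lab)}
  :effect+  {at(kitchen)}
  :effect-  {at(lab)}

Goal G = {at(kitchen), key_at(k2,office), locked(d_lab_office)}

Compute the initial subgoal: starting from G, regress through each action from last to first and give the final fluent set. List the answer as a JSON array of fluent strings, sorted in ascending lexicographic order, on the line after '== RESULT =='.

Regress step by step:
  through step 3 (move(lab,kitchen)): drop {at(kitchen)}, keep {key_at(k2,office), locked(d_lab_office)}, require {at(lab), open(d_kitchen_lab)}
    → {at(lab), key_at(k2,office), locked(d_lab_office), open(d_kitchen_lab)}
  through step 2 (move(kitchen,lab)): drop {at(lab)}, keep {key_at(k2,office), locked(d_lab_office), open(d_kitchen_lab)}, require {at(kitchen), open(d_kitchen_lab)}
    → {at(kitchen), key_at(k2,office), locked(d_lab_office), open(d_kitchen_lab)}
  through step 1 (unlock(d_kitchen_lab)): drop {open(d_kitchen_lab)}, keep {at(kitchen), key_at(k2,office), locked(d_lab_office)}, require {have(k4), locked(d_kitchen_lab)}
    → {at(kitchen), have(k4), key_at(k2,office), locked(d_kitchen_lab), locked(d_lab_office)}

== RESULT ==
["at(kitchen)", "have(k4)", "key_at(k2,office)", "locked(d_kitchen_lab)", "locked(d_lab_office)"]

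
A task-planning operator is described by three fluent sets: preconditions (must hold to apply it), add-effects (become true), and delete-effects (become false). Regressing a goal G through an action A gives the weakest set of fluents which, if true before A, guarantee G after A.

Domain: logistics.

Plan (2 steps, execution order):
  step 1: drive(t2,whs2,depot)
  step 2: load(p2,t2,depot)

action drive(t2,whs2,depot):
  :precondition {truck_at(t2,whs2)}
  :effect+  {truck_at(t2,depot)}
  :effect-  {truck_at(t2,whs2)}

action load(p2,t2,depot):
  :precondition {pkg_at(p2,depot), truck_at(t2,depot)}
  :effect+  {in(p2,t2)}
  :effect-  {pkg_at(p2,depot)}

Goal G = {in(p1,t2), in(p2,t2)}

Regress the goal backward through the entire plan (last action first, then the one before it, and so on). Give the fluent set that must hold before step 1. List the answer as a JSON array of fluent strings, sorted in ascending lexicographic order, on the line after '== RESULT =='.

Work backward from the goal:
  through step 2 (load(p2,t2,depot)): drop {in(p2,t2)}, keep {in(p1,t2)}, require {pkg_at(p2,depot), truck_at(t2,depot)}
    → {in(p1,t2), pkg_at(p2,depot), truck_at(t2,depot)}
  through step 1 (drive(t2,whs2,depot)): drop {truck_at(t2,depot)}, keep {in(p1,t2), pkg_at(p2,depot)}, require {truck_at(t2,whs2)}
    → {in(p1,t2), pkg_at(p2,depot), truck_at(t2,whs2)}

== RESULT ==
["in(p1,t2)", "pkg_at(p2,depot)", "truck_at(t2,whs2)"]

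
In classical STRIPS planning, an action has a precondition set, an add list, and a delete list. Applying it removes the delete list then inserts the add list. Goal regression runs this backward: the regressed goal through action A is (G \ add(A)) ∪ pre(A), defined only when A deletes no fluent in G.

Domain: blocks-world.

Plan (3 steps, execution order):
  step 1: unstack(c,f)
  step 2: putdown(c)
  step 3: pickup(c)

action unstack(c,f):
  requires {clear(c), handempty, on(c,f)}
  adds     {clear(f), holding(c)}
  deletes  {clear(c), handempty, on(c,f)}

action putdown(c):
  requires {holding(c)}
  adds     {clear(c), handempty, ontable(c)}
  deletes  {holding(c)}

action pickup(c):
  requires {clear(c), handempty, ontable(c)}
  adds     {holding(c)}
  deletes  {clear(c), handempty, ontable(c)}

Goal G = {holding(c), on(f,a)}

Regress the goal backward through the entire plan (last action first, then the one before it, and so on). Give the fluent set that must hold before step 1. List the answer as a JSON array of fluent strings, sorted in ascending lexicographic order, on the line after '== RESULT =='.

Regress step by step:
  through step 3 (pickup(c)): drop {holding(c)}, keep {on(f,a)}, require {clear(c), handempty, ontable(c)}
    → {clear(c), handempty, on(f,a), ontable(c)}
  through step 2 (putdown(c)): drop {clear(c), handempty, ontable(c)}, keep {on(f,a)}, require {holding(c)}
    → {holding(c), on(f,a)}
  through step 1 (unstack(c,f)): drop {holding(c)}, keep {on(f,a)}, require {clear(c), handempty, on(c,f)}
    → {clear(c), handempty, on(c,f), on(f,a)}

== RESULT ==
["clear(c)", "handempty", "on(c,f)", "on(f,a)"]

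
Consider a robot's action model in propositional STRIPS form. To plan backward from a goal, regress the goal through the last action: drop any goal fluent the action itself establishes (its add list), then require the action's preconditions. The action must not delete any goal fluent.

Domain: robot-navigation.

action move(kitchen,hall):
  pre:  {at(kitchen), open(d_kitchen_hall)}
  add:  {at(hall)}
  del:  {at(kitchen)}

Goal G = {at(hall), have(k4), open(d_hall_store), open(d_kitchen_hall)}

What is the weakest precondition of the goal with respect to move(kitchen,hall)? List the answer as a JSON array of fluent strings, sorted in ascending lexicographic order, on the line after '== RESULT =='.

Compute (G \ add) ∪ pre:
  G ∩ del = {}  (empty — regression defined)
  G \ add = {at(hall), have(k4), open(d_hall_store), open(d_kitchen_hall)} \ {at(hall)} = {have(k4), open(d_hall_store), open(d_kitchen_hall)}
  ∪ pre   = {have(k4), open(d_hall_store), open(d_kitchen_hall)} ∪ {at(kitchen), open(d_kitchen_hall)}
          = {at(kitchen), have(k4), open(d_hall_store), open(d_kitchen_hall)}

== RESULT ==
["at(kitchen)", "have(k4)", "open(d_hall_store)", "open(d_kitchen_hall)"]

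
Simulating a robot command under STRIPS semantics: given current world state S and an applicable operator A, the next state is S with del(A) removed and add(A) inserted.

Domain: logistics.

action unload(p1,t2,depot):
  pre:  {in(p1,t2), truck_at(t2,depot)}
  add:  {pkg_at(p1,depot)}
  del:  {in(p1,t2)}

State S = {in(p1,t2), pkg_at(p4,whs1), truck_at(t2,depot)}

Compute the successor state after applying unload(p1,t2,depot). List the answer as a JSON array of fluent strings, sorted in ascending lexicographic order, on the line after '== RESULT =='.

Compute (S \ del) ∪ add:
  pre ⊆ S: {in(p1,t2), truck_at(t2,depot)} ⊆ S  — applicable
  S \ del = {pkg_at(p4,whs1), truck_at(t2,depot)}
  ∪ add   = {pkg_at(p1,depot), pkg_at(p4,whs1), truck_at(t2,depot)}

== RESULT ==
["pkg_at(p1,depot)", "pkg_at(p4,whs1)", "truck_at(t2,depot)"]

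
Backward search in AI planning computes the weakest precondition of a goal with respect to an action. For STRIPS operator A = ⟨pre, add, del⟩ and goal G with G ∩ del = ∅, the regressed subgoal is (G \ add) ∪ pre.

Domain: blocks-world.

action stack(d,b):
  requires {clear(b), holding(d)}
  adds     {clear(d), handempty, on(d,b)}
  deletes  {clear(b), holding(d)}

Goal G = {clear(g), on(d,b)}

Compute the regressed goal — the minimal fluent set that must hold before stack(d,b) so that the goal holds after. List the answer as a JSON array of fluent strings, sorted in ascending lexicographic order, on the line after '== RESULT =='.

Compute (G \ add) ∪ pre:
  G ∩ del = {}  (empty — regression defined)
  G \ add = {clear(g), on(d,b)} \ {clear(d), handempty, on(d,b)} = {clear(g)}
  ∪ pre   = {clear(g)} ∪ {clear(b), holding(d)}
          = {clear(b), clear(g), holding(d)}

== RESULT ==
["clear(b)", "clear(g)", "holding(d)"]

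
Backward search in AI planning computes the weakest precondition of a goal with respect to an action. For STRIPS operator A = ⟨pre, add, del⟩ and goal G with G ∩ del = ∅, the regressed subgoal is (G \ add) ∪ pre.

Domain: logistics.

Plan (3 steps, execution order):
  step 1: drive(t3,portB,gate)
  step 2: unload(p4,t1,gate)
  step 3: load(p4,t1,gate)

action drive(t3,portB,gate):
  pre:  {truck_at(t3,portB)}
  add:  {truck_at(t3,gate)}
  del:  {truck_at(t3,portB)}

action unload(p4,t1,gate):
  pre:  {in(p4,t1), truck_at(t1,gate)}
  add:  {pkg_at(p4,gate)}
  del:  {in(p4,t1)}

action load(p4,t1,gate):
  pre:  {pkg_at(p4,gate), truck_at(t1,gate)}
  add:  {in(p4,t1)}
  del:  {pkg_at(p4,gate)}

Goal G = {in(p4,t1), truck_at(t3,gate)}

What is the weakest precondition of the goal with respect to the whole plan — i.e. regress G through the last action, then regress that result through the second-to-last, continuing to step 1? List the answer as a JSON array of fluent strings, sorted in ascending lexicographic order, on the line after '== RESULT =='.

Regress step by step:
  through step 3 (load(p4,t1,gate)): drop {in(p4,t1)}, keep {truck_at(t3,gate)}, require {pkg_at(p4,gate), truck_at(t1,gate)}
    → {pkg_at(p4,gate), truck_at(t1,gate), truck_at(t3,gate)}
  through step 2 (unload(p4,t1,gate)): drop {pkg_at(p4,gate)}, keep {truck_at(t1,gate), truck_at(t3,gate)}, require {in(p4,t1), truck_at(t1,gate)}
    → {in(p4,t1), truck_at(t1,gate), truck_at(t3,gate)}
  through step 1 (drive(t3,portB,gate)): drop {truck_at(t3,gate)}, keep {in(p4,t1), truck_at(t1,gate)}, require {truck_at(t3,portB)}
    → {in(p4,t1), truck_at(t1,gate), truck_at(t3,portB)}

== RESULT ==
["in(p4,t1)", "truck_at(t1,gate)", "truck_at(t3,portB)"]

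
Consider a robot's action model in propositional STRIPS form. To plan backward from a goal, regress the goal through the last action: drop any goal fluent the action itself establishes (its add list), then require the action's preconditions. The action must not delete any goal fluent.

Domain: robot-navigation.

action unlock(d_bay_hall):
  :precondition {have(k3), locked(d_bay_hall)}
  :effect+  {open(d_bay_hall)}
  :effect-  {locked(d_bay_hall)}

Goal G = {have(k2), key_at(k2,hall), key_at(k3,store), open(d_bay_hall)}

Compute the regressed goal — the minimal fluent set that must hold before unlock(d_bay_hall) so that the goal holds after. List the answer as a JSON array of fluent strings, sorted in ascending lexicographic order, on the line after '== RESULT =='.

Compute (G \ add) ∪ pre:
  G ∩ del = {}  (empty — regression defined)
  G \ add = {have(k2), key_at(k2,hall), key_at(k3,store), open(d_bay_hall)} \ {open(d_bay_hall)} = {have(k2), key_at(k2,hall), key_at(k3,store)}
  ∪ pre   = {have(k2), key_at(k2,hall), key_at(k3,store)} ∪ {have(k3), locked(d_bay_hall)}
          = {have(k2), have(k3), key_at(k2,hall), key_at(k3,store), locked(d_bay_hall)}

== RESULT ==
["have(k2)", "have(k3)", "key_at(k2,hall)", "key_at(k3,store)", "locked(d_bay_hall)"]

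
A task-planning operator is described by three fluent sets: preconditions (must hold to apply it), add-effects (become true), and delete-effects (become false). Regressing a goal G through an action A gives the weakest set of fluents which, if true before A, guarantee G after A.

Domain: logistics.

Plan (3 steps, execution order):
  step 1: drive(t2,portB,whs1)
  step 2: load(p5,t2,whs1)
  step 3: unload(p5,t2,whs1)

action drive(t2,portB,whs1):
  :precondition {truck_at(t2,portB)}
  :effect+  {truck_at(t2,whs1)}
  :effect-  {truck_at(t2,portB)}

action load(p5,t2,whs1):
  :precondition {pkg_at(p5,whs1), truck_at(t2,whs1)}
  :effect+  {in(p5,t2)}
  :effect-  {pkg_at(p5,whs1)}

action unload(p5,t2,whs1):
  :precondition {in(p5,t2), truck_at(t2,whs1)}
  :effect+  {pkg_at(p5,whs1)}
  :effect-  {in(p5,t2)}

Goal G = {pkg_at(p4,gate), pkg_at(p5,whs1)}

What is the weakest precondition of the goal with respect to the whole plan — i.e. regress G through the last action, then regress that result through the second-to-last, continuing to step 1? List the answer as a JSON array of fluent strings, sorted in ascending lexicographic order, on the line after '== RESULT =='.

Regress step by step:
  through step 3 (unload(p5,t2,whs1)): drop {pkg_at(p5,whs1)}, keep {pkg_at(p4,gate)}, require {in(p5,t2), truck_at(t2,whs1)}
    → {in(p5,t2), pkg_at(p4,gate), truck_at(t2,whs1)}
  through step 2 (load(p5,t2,whs1)): drop {in(p5,t2)}, keep {pkg_at(p4,gate), truck_at(t2,whs1)}, require {pkg_at(p5,whs1), truck_at(t2,whs1)}
    → {pkg_at(p4,gate), pkg_at(p5,whs1), truck_at(t2,whs1)}
  through step 1 (drive(t2,portB,whs1)): drop {truck_at(t2,whs1)}, keep {pkg_at(p4,gate), pkg_at(p5,whs1)}, require {truck_at(t2,portB)}
    → {pkg_at(p4,gate), pkg_at(p5,whs1), truck_at(t2,portB)}

== RESULT ==
["pkg_at(p4,gate)", "pkg_at(p5,whs1)", "truck_at(t2,portB)"]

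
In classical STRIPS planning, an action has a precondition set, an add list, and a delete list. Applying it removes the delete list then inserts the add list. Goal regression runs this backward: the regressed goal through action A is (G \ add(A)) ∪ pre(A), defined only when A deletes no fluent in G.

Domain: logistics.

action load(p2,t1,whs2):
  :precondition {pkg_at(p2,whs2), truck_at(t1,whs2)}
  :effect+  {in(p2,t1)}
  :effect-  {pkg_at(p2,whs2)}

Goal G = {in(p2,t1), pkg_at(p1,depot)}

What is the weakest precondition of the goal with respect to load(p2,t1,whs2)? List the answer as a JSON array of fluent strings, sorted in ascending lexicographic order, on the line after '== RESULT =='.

Regress:
  G ∩ del = {}  (empty — regression defined)
  G \ add = {in(p2,t1), pkg_at(p1,depot)} \ {in(p2,t1)} = {pkg_at(p1,depot)}
  ∪ pre   = {pkg_at(p1,depot)} ∪ {pkg_at(p2,whs2), truck_at(t1,whs2)}
          = {pkg_at(p1,depot), pkg_at(p2,whs2), truck_at(t1,whs2)}

== RESULT ==
["pkg_at(p1,depot)", "pkg_at(p2,whs2)", "truck_at(t1,whs2)"]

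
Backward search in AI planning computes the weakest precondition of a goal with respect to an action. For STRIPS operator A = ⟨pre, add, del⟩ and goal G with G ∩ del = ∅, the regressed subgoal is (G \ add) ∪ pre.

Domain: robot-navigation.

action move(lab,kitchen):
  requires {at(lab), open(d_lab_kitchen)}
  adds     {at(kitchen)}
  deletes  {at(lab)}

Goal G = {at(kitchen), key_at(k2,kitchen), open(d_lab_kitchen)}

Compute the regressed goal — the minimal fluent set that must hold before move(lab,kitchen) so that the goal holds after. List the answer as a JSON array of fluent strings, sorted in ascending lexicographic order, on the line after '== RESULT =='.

Compute (G \ add) ∪ pre:
  G ∩ del = {}  (empty — regression defined)
  G \ add = {at(kitchen), key_at(k2,kitchen), open(d_lab_kitchen)} \ {at(kitchen)} = {key_at(k2,kitchen), open(d_lab_kitchen)}
  ∪ pre   = {key_at(k2,kitchen), open(d_lab_kitchen)} ∪ {at(lab), open(d_lab_kitchen)}
          = {at(lab), key_at(k2,kitchen), open(d_lab_kitchen)}

== RESULT ==
["at(lab)", "key_at(k2,kitchen)", "open(d_lab_kitchen)"]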